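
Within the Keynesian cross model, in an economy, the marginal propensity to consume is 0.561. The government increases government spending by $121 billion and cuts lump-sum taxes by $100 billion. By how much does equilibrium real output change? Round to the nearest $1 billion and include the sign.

Expenditure multiplier = 1/(1 − MPC) = 1/(1 − 0.561) = 1/0.439 ≈ 2.278.
ΔG contributes k·ΔG = (+$121 billion) / 0.439 ≈ +$275.6 billion.
ΔT of −$100 billion changes first-round spending by −c·ΔT = +$56.1 billion, contributing k·(−c·ΔT) = (+$56.1 billion) / 0.439 ≈ +$127.8 billion.
Net ΔY = k(ΔG − c·ΔT) = (+$177.1 billion) / 0.439 ≈ +$403 billion.

+$403 billion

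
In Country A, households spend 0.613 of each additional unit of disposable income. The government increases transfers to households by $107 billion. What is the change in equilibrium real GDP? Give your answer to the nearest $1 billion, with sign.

The transfer change shifts disposable income by +$107 billion, so first-round consumption changes by c·ΔTR = 0.613 × (+$107 billion) = +$65.591 billion.
Expenditure multiplier = 1/(1 − MPC) = 1/(1 − 0.613) = 1/0.387 ≈ 2.584.
The transfer multiplier is c × k ≈ 1.584, so ΔY = k × (c·ΔTR) = (+$65.591 billion) / 0.387 ≈ +$169 billion.

+$169 billion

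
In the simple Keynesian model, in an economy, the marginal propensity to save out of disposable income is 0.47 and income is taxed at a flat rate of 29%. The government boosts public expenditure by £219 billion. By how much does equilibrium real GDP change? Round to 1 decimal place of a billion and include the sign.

+£351.1 billion

MPC = 1 − MPS = 1 − 0.47 = 0.53.
Spending multiplier = 1/(1 − c(1−t)) = 1/(1 − 0.53×0.71) = 1/0.6237 ≈ 1.603.
ΔY = k × ΔG = (+£219 billion) / 0.6237 ≈ +£351.1 billion.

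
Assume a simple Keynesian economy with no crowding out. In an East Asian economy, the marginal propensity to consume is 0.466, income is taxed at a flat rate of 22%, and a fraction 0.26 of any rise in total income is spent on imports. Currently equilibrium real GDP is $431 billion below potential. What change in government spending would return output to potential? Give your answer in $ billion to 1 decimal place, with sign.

Spending multiplier = 1/(1 − c(1−t) + m) = 1/(1 − 0.466×0.78 + 0.26) = 1/0.89652 ≈ 1.115.
Need ΔY = +$431 billion, so ΔG = ΔY/k = (+$431 billion) × 0.89652 ≈ +$386.4 billion.
The government should increase government spending by $386.4 billion.

+$386.4 billion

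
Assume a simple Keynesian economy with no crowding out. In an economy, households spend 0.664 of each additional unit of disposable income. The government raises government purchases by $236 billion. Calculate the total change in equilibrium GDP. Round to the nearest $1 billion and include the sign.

+$702 billion

Spending multiplier = 1/(1 − MPC) = 1/(1 − 0.664) = 1/0.336 ≈ 2.976.
ΔY = k × ΔG = (+$236 billion) / 0.336 ≈ +$702 billion.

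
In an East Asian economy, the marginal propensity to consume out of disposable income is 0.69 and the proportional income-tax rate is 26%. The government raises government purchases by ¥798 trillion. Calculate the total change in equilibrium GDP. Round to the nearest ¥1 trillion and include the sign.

Expenditure multiplier = 1/(1 − c(1−t)) = 1/(1 − 0.69×0.74) = 1/0.4894 ≈ 2.043.
ΔY = k × ΔG = (+¥798 trillion) / 0.4894 ≈ +¥1,631 trillion.

+¥1,631 trillion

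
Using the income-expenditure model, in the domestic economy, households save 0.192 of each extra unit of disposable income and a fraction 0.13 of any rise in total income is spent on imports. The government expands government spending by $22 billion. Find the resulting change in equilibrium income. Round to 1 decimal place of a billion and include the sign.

+$68.3 billion

MPC = 1 − MPS = 1 − 0.192 = 0.808.
Spending multiplier = 1/(1 − c + m) = 1/(1 − 0.808 + 0.13) = 1/0.322 ≈ 3.106.
ΔY = k × ΔG = (+$22 billion) / 0.322 ≈ +$68.3 billion.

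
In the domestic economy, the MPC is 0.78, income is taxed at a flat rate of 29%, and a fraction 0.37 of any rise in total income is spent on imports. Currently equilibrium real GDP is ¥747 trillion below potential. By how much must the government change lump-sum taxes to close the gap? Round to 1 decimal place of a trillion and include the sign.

−¥781.7 trillion

Spending multiplier = 1/(1 − c(1−t) + m) = 1/(1 − 0.78×0.71 + 0.37) = 1/0.8162 ≈ 1.225.
Tax multiplier = −c·k = −0.78/0.8162 ≈ −0.956. Need ΔY = +¥747 trillion, so ΔT = ΔY/(−c·k) = −(+¥747 trillion) × 0.8162 / 0.78 ≈ −¥781.7 trillion.
The government should cut lump-sum taxes by ¥781.7 trillion.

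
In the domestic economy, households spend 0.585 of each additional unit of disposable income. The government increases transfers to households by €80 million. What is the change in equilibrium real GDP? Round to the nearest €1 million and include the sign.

+€113 million

The transfer change shifts disposable income by +€80 million, so first-round consumption changes by c·ΔTR = 0.585 × (+€80 million) = +€46.8 million.
Expenditure multiplier = 1/(1 − MPC) = 1/(1 − 0.585) = 1/0.415 ≈ 2.41.
The transfer multiplier is c × k ≈ 1.41, so ΔY = k × (c·ΔTR) = (+€46.8 million) / 0.415 ≈ +€113 million.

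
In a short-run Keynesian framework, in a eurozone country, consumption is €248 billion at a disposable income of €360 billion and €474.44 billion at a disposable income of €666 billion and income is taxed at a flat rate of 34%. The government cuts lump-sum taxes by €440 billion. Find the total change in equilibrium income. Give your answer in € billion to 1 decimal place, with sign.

+€636.4 billion

MPC = ΔC/ΔYd = (474.44 − 248)/(666 − 360) = 226.44/306 = 0.74.
A lump-sum tax change of −€440 billion shifts disposable income by +€440 billion; first-round consumption changes by −c × ΔT = −0.74 × (−€440 billion) = +€325.6 billion.
Expenditure multiplier = 1/(1 − c(1−t)) = 1/(1 − 0.74×0.66) = 1/0.5116 ≈ 1.955.
The tax multiplier is −c × k ≈ −1.446, so ΔY = k × (−c·ΔT) = (+€325.6 billion) / 0.5116 ≈ +€636.4 billion.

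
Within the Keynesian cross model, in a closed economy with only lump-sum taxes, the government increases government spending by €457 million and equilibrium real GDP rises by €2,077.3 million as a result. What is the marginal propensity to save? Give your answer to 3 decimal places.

0.220

Implied spending multiplier k = ΔY/ΔG = 2,077.3/457 ≈ 4.5455.
Since k = 1/(1 − MPC), MPC = 1 − 1/k = 1 − ΔG/ΔY = 1 − 457/2,077.3 ≈ 0.780.
MPS = 1 − MPC = 0.220.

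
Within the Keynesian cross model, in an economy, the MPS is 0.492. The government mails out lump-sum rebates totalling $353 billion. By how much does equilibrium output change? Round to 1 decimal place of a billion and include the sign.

MPC = 1 − MPS = 1 − 0.492 = 0.508.
A lump-sum tax change of −$353 billion shifts disposable income by +$353 billion; first-round consumption changes by −c × ΔT = −0.508 × (−$353 billion) = +$179.324 billion.
Expenditure multiplier = 1/(1 − MPC) = 1/(1 − 0.508) = 1/0.492 ≈ 2.033.
The tax multiplier is −c × k ≈ −1.033, so ΔY = k × (−c·ΔT) = (+$179.324 billion) / 0.492 ≈ +$364.5 billion.

+$364.5 billion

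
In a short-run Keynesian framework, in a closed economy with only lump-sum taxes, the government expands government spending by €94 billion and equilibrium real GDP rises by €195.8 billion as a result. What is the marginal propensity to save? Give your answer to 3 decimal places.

Implied spending multiplier k = ΔY/ΔG = 195.8/94 ≈ 2.083.
Since k = 1/(1 − MPC), MPC = 1 − 1/k = 1 − ΔG/ΔY = 1 − 94/195.8 ≈ 0.520.
MPS = 1 − MPC = 0.480.

0.480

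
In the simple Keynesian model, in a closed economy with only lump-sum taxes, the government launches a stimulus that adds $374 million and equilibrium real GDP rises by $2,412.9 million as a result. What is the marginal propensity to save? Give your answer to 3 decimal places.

Implied spending multiplier k = ΔY/ΔG = 2,412.9/374 ≈ 6.4516.
Since k = 1/(1 − MPC), MPC = 1 − 1/k = 1 − ΔG/ΔY = 1 − 374/2,412.9 ≈ 0.845.
MPS = 1 − MPC = 0.155.

0.155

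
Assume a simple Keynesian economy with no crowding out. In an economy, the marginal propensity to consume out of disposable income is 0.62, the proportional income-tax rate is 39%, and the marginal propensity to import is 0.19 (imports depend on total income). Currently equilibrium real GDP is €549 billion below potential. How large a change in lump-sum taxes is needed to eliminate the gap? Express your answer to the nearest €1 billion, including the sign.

Spending multiplier = 1/(1 − c(1−t) + m) = 1/(1 − 0.62×0.61 + 0.19) = 1/0.8118 ≈ 1.232.
Tax multiplier = −c·k = −0.62/0.8118 ≈ −0.764. Need ΔY = +€549 billion, so ΔT = ΔY/(−c·k) = −(+€549 billion) × 0.8118 / 0.62 ≈ −€719 billion.
The government should cut lump-sum taxes by €719 billion.

−€719 billion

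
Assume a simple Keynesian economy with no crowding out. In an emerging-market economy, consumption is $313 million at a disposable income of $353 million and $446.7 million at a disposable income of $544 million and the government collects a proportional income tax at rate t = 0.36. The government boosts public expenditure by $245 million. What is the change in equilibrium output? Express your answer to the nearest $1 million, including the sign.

MPC = ΔC/ΔYd = (446.7 − 313)/(544 − 353) = 133.7/191 = 0.7.
Spending multiplier = 1/(1 − c(1−t)) = 1/(1 − 0.7×0.64) = 1/0.552 ≈ 1.812.
ΔY = k × ΔG = (+$245 million) / 0.552 ≈ +$444 million.

+$444 million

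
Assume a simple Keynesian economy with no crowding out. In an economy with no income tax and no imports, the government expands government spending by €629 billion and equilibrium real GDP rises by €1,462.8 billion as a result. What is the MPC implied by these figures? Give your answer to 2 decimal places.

Implied spending multiplier k = ΔY/ΔG = 1,462.8/629 ≈ 2.3256.
Since k = 1/(1 − MPC), MPC = 1 − 1/k = 1 − ΔG/ΔY = 1 − 629/1,462.8 ≈ 0.57.

0.57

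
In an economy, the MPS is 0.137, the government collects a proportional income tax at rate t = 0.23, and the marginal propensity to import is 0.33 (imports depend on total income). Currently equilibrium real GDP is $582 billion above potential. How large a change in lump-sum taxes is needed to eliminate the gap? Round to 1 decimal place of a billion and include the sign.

MPC = 1 − MPS = 1 − 0.137 = 0.863.
Spending multiplier = 1/(1 − c(1−t) + m) = 1/(1 − 0.863×0.77 + 0.33) = 1/0.66549 ≈ 1.503.
Tax multiplier = −c·k = −0.863/0.66549 ≈ −1.297. Need ΔY = −$582 billion, so ΔT = ΔY/(−c·k) = −(−$582 billion) × 0.66549 / 0.863 ≈ +$448.8 billion.
The government should raise lump-sum taxes by $448.8 billion.

+$448.8 billion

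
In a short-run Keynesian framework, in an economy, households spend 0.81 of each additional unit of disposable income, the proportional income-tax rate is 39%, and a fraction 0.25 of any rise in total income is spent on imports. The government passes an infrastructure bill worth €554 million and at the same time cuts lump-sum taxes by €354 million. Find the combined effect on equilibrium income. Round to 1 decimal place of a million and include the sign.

Expenditure multiplier = 1/(1 − c(1−t) + m) = 1/(1 − 0.81×0.61 + 0.25) = 1/0.7559 ≈ 1.323.
ΔG contributes k·ΔG = (+€554 million) / 0.7559 ≈ +€732.9 million.
ΔT of −€354 million changes first-round spending by −c·ΔT = +€286.74 million, contributing k·(−c·ΔT) = (+€286.74 million) / 0.7559 ≈ +€379.3 million.
Net ΔY = k(ΔG − c·ΔT) = (+€840.74 million) / 0.7559 ≈ +€1,112.2 million.

+€1,112.2 million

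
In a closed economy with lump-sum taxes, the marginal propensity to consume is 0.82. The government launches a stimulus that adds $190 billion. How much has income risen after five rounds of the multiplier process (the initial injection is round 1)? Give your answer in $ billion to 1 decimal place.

$664.2 billion

Round 1 adds ΔG = $190 billion; each later round is MPC = 0.82 times the previous.
After 5 rounds: 190 + 155.8 + 127.756 + 104.75992 + 85.9031344 = ΔG·(1 − c^5)/(1 − c) = 190 × (1 − 0.3707398432)/0.18 ≈ $664.2 billion.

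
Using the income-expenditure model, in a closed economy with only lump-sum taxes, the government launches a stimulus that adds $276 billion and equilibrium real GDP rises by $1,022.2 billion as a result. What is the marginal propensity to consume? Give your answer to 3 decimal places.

Implied spending multiplier k = ΔY/ΔG = 1,022.2/276 ≈ 3.7036.
Since k = 1/(1 − MPC), MPC = 1 − 1/k = 1 − ΔG/ΔY = 1 − 276/1,022.2 ≈ 0.730.

0.730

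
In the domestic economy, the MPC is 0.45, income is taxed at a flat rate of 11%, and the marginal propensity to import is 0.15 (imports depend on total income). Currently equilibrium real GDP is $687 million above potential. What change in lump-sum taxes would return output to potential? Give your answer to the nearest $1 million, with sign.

Spending multiplier = 1/(1 − c(1−t) + m) = 1/(1 − 0.45×0.89 + 0.15) = 1/0.7495 ≈ 1.334.
Tax multiplier = −c·k = −0.45/0.7495 ≈ −0.6. Need ΔY = −$687 million, so ΔT = ΔY/(−c·k) = −(−$687 million) × 0.7495 / 0.45 ≈ +$1,144 million.
The government should raise lump-sum taxes by $1,144 million.

+$1,144 million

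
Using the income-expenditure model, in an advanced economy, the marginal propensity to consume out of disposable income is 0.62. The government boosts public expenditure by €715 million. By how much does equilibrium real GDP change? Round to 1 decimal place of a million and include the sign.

+€1,881.6 million

Spending multiplier = 1/(1 − MPC) = 1/(1 − 0.62) = 1/0.38 ≈ 2.632.
ΔY = k × ΔG = (+€715 million) / 0.38 ≈ +€1,881.6 million.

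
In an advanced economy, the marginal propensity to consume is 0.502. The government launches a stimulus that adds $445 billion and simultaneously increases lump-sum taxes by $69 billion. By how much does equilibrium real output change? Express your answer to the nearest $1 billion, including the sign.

Expenditure multiplier = 1/(1 − MPC) = 1/(1 − 0.502) = 1/0.498 ≈ 2.008.
ΔG contributes k·ΔG = (+$445 billion) / 0.498 ≈ +$893.6 billion.
ΔT of +$69 billion changes first-round spending by −c·ΔT = −$34.638 billion, contributing k·(−c·ΔT) = (−$34.638 billion) / 0.498 ≈ −$69.6 billion.
Net ΔY = k(ΔG − c·ΔT) = (+$410.362 billion) / 0.498 ≈ +$824 billion.

+$824 billion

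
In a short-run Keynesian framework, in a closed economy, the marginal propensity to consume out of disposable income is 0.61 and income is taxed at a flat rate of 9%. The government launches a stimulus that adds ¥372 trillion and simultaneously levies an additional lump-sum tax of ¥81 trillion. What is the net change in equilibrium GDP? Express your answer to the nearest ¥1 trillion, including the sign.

Expenditure multiplier = 1/(1 − c(1−t)) = 1/(1 − 0.61×0.91) = 1/0.4449 ≈ 2.248.
ΔG contributes k·ΔG = (+¥372 trillion) / 0.4449 ≈ +¥836.1 trillion.
ΔT of +¥81 trillion changes first-round spending by −c·ΔT = −¥49.41 trillion, contributing k·(−c·ΔT) = (−¥49.41 trillion) / 0.4449 ≈ −¥111.1 trillion.
Net ΔY = k(ΔG − c·ΔT) = (+¥322.59 trillion) / 0.4449 ≈ +¥725 trillion.

+¥725 trillion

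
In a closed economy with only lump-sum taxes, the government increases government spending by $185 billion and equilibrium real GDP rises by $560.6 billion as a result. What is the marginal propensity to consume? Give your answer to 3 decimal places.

0.670

Implied spending multiplier k = ΔY/ΔG = 560.6/185 ≈ 3.0303.
Since k = 1/(1 − MPC), MPC = 1 − 1/k = 1 − ΔG/ΔY = 1 − 185/560.6 ≈ 0.670.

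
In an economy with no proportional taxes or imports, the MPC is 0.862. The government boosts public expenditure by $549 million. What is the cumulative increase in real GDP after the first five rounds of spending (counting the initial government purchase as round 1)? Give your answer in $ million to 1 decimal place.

Round 1 adds ΔG = $549 million; each later round is MPC = 0.862 times the previous.
After 5 rounds: 549 + 473.238 + 407.931156 + 351.636656472 + 303.110797878864 = ΔG·(1 − c^5)/(1 − c) = 549 × (1 − 0.475922600676832)/0.138 ≈ $2,084.9 million.

$2,084.9 million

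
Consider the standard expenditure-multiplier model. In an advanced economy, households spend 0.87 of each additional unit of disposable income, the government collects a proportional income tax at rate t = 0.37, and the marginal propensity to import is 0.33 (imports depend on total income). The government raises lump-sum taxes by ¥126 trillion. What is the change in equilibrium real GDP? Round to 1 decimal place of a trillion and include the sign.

A lump-sum tax change of +¥126 trillion shifts disposable income by −¥126 trillion; first-round consumption changes by −c × ΔT = −0.87 × (+¥126 trillion) = −¥109.62 trillion.
Expenditure multiplier = 1/(1 − c(1−t) + m) = 1/(1 − 0.87×0.63 + 0.33) = 1/0.7819 ≈ 1.279.
The tax multiplier is −c × k ≈ −1.113, so ΔY = k × (−c·ΔT) = (−¥109.62 trillion) / 0.7819 ≈ −¥140.2 trillion.

−¥140.2 trillion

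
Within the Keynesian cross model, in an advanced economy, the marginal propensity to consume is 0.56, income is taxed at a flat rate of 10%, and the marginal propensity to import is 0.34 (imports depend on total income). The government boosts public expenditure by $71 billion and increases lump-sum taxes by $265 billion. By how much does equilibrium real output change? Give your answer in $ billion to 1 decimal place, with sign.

Expenditure multiplier = 1/(1 − c(1−t) + m) = 1/(1 − 0.56×0.9 + 0.34) = 1/0.836 ≈ 1.196.
ΔG contributes k·ΔG = (+$71 billion) / 0.836 ≈ +$84.9 billion.
ΔT of +$265 billion changes first-round spending by −c·ΔT = −$148.4 billion, contributing k·(−c·ΔT) = (−$148.4 billion) / 0.836 ≈ −$177.5 billion.
Net ΔY = k(ΔG − c·ΔT) = (−$77.4 billion) / 0.836 ≈ −$92.6 billion.

−$92.6 billion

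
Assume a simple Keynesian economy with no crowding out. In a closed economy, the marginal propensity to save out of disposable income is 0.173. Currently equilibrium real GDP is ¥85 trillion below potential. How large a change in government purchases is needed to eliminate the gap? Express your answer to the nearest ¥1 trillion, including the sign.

+¥15 trillion

MPC = 1 − MPS = 1 − 0.173 = 0.827.
Spending multiplier = 1/(1 − MPC) = 1/(1 − 0.827) = 1/0.173 ≈ 5.78.
Need ΔY = +¥85 trillion, so ΔG = ΔY/k = (+¥85 trillion) × 0.173 ≈ +¥15 trillion.
The government should increase government purchases by ¥15 trillion.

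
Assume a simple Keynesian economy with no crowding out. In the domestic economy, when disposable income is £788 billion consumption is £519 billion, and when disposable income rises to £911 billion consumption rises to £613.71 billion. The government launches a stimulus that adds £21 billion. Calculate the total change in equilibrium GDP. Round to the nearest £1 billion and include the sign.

MPC = ΔC/ΔYd = (613.71 − 519)/(911 − 788) = 94.71/123 = 0.77.
Expenditure multiplier = 1/(1 − MPC) = 1/(1 − 0.77) = 1/0.23 ≈ 4.348.
ΔY = k × ΔG = (+£21 billion) / 0.23 ≈ +£91 billion.

+£91 billion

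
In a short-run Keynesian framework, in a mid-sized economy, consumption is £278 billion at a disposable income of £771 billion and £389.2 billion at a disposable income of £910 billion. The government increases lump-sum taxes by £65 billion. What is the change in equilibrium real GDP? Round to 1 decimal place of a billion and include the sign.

−£260.0 billion

MPC = ΔC/ΔYd = (389.2 − 278)/(910 − 771) = 111.2/139 = 0.8.
A lump-sum tax change of +£65 billion shifts disposable income by −£65 billion; first-round consumption changes by −c × ΔT = −0.8 × (+£65 billion) = −£52 billion.
Expenditure multiplier = 1/(1 − MPC) = 1/(1 − 0.8) = 1/0.2 = 5.
The tax multiplier is −c × k = −4, so ΔY = k × (−c·ΔT) = (−£52 billion) / 0.2 = −£260 billion.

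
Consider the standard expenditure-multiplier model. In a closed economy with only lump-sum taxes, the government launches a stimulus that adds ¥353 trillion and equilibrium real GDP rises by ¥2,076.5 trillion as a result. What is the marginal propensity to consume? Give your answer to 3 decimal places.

Implied spending multiplier k = ΔY/ΔG = 2,076.5/353 ≈ 5.8824.
Since k = 1/(1 − MPC), MPC = 1 − 1/k = 1 − ΔG/ΔY = 1 − 353/2,076.5 ≈ 0.830.

0.830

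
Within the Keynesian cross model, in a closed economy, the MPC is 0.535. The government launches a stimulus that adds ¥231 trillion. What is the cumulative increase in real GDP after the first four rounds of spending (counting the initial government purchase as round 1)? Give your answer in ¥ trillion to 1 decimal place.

¥456.1 trillion

Round 1 adds ΔG = ¥231 trillion; each later round is MPC = 0.535 times the previous.
After 4 rounds: 231 + 123.585 + 66.117975 + 35.373116625 = ΔG·(1 − c^4)/(1 − c) = 231 × (1 − 0.081924750625)/0.465 ≈ ¥456.1 trillion.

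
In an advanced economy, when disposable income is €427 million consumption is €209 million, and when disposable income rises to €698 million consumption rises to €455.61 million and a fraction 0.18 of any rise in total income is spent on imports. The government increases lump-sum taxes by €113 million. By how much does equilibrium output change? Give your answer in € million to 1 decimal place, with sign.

MPC = ΔC/ΔYd = (455.61 − 209)/(698 − 427) = 246.61/271 = 0.91.
A lump-sum tax change of +€113 million shifts disposable income by −€113 million; first-round consumption changes by −c × ΔT = −0.91 × (+€113 million) = −€102.83 million.
Expenditure multiplier = 1/(1 − c + m) = 1/(1 − 0.91 + 0.18) = 1/0.27 ≈ 3.704.
The tax multiplier is −c × k ≈ −3.37, so ΔY = k × (−c·ΔT) = (−€102.83 million) / 0.27 ≈ −€380.9 million.

−€380.9 million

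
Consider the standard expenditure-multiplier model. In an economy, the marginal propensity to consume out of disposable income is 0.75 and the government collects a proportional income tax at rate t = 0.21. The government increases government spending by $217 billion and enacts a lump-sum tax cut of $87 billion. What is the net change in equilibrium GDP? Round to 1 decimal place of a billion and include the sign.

Expenditure multiplier = 1/(1 − c(1−t)) = 1/(1 − 0.75×0.79) = 1/0.4075 ≈ 2.454.
ΔG contributes k·ΔG = (+$217 billion) / 0.4075 ≈ +$532.5 billion.
ΔT of −$87 billion changes first-round spending by −c·ΔT = +$65.25 billion, contributing k·(−c·ΔT) = (+$65.25 billion) / 0.4075 ≈ +$160.1 billion.
Net ΔY = k(ΔG − c·ΔT) = (+$282.25 billion) / 0.4075 ≈ +$692.6 billion.

+$692.6 billion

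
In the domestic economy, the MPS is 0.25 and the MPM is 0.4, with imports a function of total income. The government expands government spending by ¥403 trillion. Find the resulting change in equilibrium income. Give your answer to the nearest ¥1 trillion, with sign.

MPC = 1 − MPS = 1 − 0.25 = 0.75.
Expenditure multiplier = 1/(1 − c + m) = 1/(1 − 0.75 + 0.4) = 1/0.65 ≈ 1.538.
ΔY = k × ΔG = (+¥403 trillion) / 0.65 = +¥620 trillion.

+¥620 trillion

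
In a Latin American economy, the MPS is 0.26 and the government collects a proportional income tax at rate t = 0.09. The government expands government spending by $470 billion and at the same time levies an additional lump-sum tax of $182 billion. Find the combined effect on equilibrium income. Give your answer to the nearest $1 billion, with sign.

+$1,027 billion

MPC = 1 − MPS = 1 − 0.26 = 0.74.
Expenditure multiplier = 1/(1 − c(1−t)) = 1/(1 − 0.74×0.91) = 1/0.3266 ≈ 3.062.
ΔG contributes k·ΔG = (+$470 billion) / 0.3266 ≈ +$1,439.1 billion.
ΔT of +$182 billion changes first-round spending by −c·ΔT = −$134.68 billion, contributing k·(−c·ΔT) = (−$134.68 billion) / 0.3266 ≈ −$412.4 billion.
Net ΔY = k(ΔG − c·ΔT) = (+$335.32 billion) / 0.3266 ≈ +$1,027 billion.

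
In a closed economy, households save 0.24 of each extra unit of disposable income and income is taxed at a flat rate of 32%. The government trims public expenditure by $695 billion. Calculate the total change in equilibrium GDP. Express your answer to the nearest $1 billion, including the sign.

−$1,438 billion

MPC = 1 − MPS = 1 − 0.24 = 0.76.
Expenditure multiplier = 1/(1 − c(1−t)) = 1/(1 − 0.76×0.68) = 1/0.4832 ≈ 2.07.
ΔY = k × ΔG = (−$695 billion) / 0.4832 ≈ −$1,438 billion.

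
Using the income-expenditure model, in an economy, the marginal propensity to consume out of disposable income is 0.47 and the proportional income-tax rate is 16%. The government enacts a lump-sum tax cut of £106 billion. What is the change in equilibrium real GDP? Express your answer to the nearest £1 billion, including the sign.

A lump-sum tax change of −£106 billion shifts disposable income by +£106 billion; first-round consumption changes by −c × ΔT = −0.47 × (−£106 billion) = +£49.82 billion.
Expenditure multiplier = 1/(1 − c(1−t)) = 1/(1 − 0.47×0.84) = 1/0.6052 ≈ 1.652.
The tax multiplier is −c × k ≈ −0.777, so ΔY = k × (−c·ΔT) = (+£49.82 billion) / 0.6052 ≈ +£82 billion.

+£82 billion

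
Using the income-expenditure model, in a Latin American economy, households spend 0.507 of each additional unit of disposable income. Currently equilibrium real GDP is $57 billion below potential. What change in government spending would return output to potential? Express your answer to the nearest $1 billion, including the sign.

+$28 billion

Spending multiplier = 1/(1 − MPC) = 1/(1 − 0.507) = 1/0.493 ≈ 2.028.
Need ΔY = +$57 billion, so ΔG = ΔY/k = (+$57 billion) × 0.493 ≈ +$28 billion.
The government should increase government spending by $28 billion.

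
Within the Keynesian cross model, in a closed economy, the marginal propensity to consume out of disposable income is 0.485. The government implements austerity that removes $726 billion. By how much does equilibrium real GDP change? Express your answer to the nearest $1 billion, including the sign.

−$1,410 billion

Government-spending multiplier = 1/(1 − MPC) = 1/(1 − 0.485) = 1/0.515 ≈ 1.942.
ΔY = k × ΔG = (−$726 billion) / 0.515 ≈ −$1,410 billion.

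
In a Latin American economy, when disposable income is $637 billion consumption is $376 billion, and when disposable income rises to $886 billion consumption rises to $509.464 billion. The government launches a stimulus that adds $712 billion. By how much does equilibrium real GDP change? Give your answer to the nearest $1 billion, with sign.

+$1,534 billion

MPC = ΔC/ΔYd = (509.464 − 376)/(886 − 637) = 133.464/249 = 0.536.
Spending multiplier = 1/(1 − MPC) = 1/(1 − 0.536) = 1/0.464 ≈ 2.155.
ΔY = k × ΔG = (+$712 billion) / 0.464 ≈ +$1,534 billion.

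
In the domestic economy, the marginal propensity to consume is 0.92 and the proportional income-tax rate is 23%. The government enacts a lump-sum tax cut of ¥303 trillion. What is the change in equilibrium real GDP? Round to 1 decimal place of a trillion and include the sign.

A lump-sum tax change of −¥303 trillion shifts disposable income by +¥303 trillion; first-round consumption changes by −c × ΔT = −0.92 × (−¥303 trillion) = +¥278.76 trillion.
Expenditure multiplier = 1/(1 − c(1−t)) = 1/(1 − 0.92×0.77) = 1/0.2916 ≈ 3.429.
The tax multiplier is −c × k ≈ −3.155, so ΔY = k × (−c·ΔT) = (+¥278.76 trillion) / 0.2916 ≈ +¥956 trillion.

+¥956.0 trillion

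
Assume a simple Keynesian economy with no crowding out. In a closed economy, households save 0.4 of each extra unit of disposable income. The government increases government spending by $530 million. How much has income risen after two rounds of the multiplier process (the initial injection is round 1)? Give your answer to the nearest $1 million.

$848 million

MPC = 1 − MPS = 1 − 0.4 = 0.6.
Round 1 adds ΔG = $530 million; each later round is MPC = 0.6 times the previous.
After 2 rounds: 530 + 318 = ΔG·(1 − c^2)/(1 − c) = 530 × (1 − 0.36)/0.4 = $848 million.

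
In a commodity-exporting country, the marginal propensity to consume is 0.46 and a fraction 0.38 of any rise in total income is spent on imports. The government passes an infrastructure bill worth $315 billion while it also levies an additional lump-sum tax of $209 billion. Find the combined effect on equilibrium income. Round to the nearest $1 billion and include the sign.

+$238 billion

Expenditure multiplier = 1/(1 − c + m) = 1/(1 − 0.46 + 0.38) = 1/0.92 ≈ 1.087.
ΔG contributes k·ΔG = (+$315 billion) / 0.92 ≈ +$342.4 billion.
ΔT of +$209 billion changes first-round spending by −c·ΔT = −$96.14 billion, contributing k·(−c·ΔT) = (−$96.14 billion) / 0.92 = −$104.5 billion.
Net ΔY = k(ΔG − c·ΔT) = (+$218.86 billion) / 0.92 ≈ +$238 billion.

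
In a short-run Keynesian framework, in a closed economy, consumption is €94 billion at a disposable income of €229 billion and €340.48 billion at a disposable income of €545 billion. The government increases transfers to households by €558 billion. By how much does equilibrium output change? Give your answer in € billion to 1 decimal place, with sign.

MPC = ΔC/ΔYd = (340.48 − 94)/(545 − 229) = 246.48/316 = 0.78.
The transfer change shifts disposable income by +€558 billion, so first-round consumption changes by c·ΔTR = 0.78 × (+€558 billion) = +€435.24 billion.
Expenditure multiplier = 1/(1 − MPC) = 1/(1 − 0.78) = 1/0.22 ≈ 4.545.
The transfer multiplier is c × k ≈ 3.545, so ΔY = k × (c·ΔTR) = (+€435.24 billion) / 0.22 ≈ +€1,978.4 billion.

+€1,978.4 billion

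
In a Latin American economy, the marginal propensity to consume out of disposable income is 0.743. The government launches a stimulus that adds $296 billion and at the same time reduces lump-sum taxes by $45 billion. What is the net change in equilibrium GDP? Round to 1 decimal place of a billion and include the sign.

+$1,281.8 billion

Expenditure multiplier = 1/(1 − MPC) = 1/(1 − 0.743) = 1/0.257 ≈ 3.891.
ΔG contributes k·ΔG = (+$296 billion) / 0.257 ≈ +$1,151.8 billion.
ΔT of −$45 billion changes first-round spending by −c·ΔT = +$33.435 billion, contributing k·(−c·ΔT) = (+$33.435 billion) / 0.257 ≈ +$130.1 billion.
Net ΔY = k(ΔG − c·ΔT) = (+$329.435 billion) / 0.257 ≈ +$1,281.8 billion.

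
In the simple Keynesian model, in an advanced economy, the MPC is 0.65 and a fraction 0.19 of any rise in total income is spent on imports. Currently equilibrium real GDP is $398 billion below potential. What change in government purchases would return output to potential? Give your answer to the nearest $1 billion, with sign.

+$215 billion

Spending multiplier = 1/(1 − c + m) = 1/(1 − 0.65 + 0.19) = 1/0.54 ≈ 1.852.
Need ΔY = +$398 billion, so ΔG = ΔY/k = (+$398 billion) × 0.54 ≈ +$215 billion.
The government should increase government purchases by $215 billion.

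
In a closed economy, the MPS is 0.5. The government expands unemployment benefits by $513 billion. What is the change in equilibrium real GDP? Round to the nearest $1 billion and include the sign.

+$513 billion

MPC = 1 − MPS = 1 − 0.5 = 0.5.
The transfer change shifts disposable income by +$513 billion, so first-round consumption changes by c·ΔTR = 0.5 × (+$513 billion) = +$256.5 billion.
Expenditure multiplier = 1/(1 − MPC) = 1/(1 − 0.5) = 1/0.5 = 2.
The transfer multiplier is c × k = 1, so ΔY = k × (c·ΔTR) = (+$256.5 billion) / 0.5 = +$513 billion.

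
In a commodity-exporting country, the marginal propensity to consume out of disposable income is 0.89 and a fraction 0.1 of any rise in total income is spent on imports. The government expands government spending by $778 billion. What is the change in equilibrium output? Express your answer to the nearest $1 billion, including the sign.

Expenditure multiplier = 1/(1 − c + m) = 1/(1 − 0.89 + 0.1) = 1/0.21 ≈ 4.762.
ΔY = k × ΔG = (+$778 billion) / 0.21 ≈ +$3,705 billion.

+$3,705 billion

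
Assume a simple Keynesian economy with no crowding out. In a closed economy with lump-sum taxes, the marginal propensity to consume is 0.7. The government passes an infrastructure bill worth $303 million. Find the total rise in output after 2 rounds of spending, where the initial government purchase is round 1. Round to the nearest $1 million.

Round 1 adds ΔG = $303 million; each later round is MPC = 0.7 times the previous.
After 2 rounds: 303 + 212.1 = ΔG·(1 − c^2)/(1 − c) = 303 × (1 − 0.49)/0.3 ≈ $515 million.

$515 million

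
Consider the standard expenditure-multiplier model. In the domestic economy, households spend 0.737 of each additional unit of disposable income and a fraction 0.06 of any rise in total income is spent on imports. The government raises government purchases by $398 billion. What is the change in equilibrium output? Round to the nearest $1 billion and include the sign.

Spending multiplier = 1/(1 − c + m) = 1/(1 − 0.737 + 0.06) = 1/0.323 ≈ 3.096.
ΔY = k × ΔG = (+$398 billion) / 0.323 ≈ +$1,232 billion.

+$1,232 billion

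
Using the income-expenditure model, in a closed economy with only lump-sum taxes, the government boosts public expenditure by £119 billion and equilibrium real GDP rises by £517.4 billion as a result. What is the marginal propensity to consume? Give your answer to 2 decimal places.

0.77

Implied spending multiplier k = ΔY/ΔG = 517.4/119 ≈ 4.3479.
Since k = 1/(1 − MPC), MPC = 1 − 1/k = 1 − ΔG/ΔY = 1 − 119/517.4 ≈ 0.77.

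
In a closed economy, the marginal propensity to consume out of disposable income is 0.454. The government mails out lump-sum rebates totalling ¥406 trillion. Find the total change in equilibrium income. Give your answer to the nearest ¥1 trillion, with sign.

+¥338 trillion

A lump-sum tax change of −¥406 trillion shifts disposable income by +¥406 trillion; first-round consumption changes by −c × ΔT = −0.454 × (−¥406 trillion) = +¥184.324 trillion.
Expenditure multiplier = 1/(1 − MPC) = 1/(1 − 0.454) = 1/0.546 ≈ 1.832.
The tax multiplier is −c × k ≈ −0.832, so ΔY = k × (−c·ΔT) = (+¥184.324 trillion) / 0.546 ≈ +¥338 trillion.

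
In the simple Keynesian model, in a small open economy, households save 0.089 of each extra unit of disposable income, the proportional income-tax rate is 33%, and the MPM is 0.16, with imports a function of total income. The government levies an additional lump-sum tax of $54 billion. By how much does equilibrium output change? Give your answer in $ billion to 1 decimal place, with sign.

MPC = 1 − MPS = 1 − 0.089 = 0.911.
A lump-sum tax change of +$54 billion shifts disposable income by −$54 billion; first-round consumption changes by −c × ΔT = −0.911 × (+$54 billion) = −$49.194 billion.
Expenditure multiplier = 1/(1 − c(1−t) + m) = 1/(1 − 0.911×0.67 + 0.16) = 1/0.54963 ≈ 1.819.
The tax multiplier is −c × k ≈ −1.657, so ΔY = k × (−c·ΔT) = (−$49.194 billion) / 0.54963 ≈ −$89.5 billion.

−$89.5 billion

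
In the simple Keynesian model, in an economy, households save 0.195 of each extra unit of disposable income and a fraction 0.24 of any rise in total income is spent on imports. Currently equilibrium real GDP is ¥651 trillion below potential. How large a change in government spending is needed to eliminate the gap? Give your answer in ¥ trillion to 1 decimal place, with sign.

MPC = 1 − MPS = 1 − 0.195 = 0.805.
Spending multiplier = 1/(1 − c + m) = 1/(1 − 0.805 + 0.24) = 1/0.435 ≈ 2.299.
Need ΔY = +¥651 trillion, so ΔG = ΔY/k = (+¥651 trillion) × 0.435 ≈ +¥283.2 trillion.
The government should increase government spending by ¥283.2 trillion.

+¥283.2 trillion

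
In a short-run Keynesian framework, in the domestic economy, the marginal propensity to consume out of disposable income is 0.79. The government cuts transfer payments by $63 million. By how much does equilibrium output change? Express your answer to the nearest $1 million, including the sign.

−$237 million

The transfer change shifts disposable income by −$63 million, so first-round consumption changes by c·ΔTR = 0.79 × (−$63 million) = −$49.77 million.
Expenditure multiplier = 1/(1 − MPC) = 1/(1 − 0.79) = 1/0.21 ≈ 4.762.
The transfer multiplier is c × k ≈ 3.762, so ΔY = k × (c·ΔTR) = (−$49.77 million) / 0.21 = −$237 million.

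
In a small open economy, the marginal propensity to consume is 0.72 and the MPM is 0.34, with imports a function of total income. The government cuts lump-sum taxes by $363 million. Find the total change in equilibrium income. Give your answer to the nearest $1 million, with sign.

A lump-sum tax change of −$363 million shifts disposable income by +$363 million; first-round consumption changes by −c × ΔT = −0.72 × (−$363 million) = +$261.36 million.
Expenditure multiplier = 1/(1 − c + m) = 1/(1 − 0.72 + 0.34) = 1/0.62 ≈ 1.613.
The tax multiplier is −c × k ≈ −1.161, so ΔY = k × (−c·ΔT) = (+$261.36 million) / 0.62 ≈ +$422 million.

+$422 million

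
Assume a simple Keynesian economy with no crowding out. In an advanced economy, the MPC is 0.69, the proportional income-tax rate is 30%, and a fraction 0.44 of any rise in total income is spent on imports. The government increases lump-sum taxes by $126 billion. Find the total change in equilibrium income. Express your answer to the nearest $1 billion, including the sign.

−$91 billion

A lump-sum tax change of +$126 billion shifts disposable income by −$126 billion; first-round consumption changes by −c × ΔT = −0.69 × (+$126 billion) = −$86.94 billion.
Expenditure multiplier = 1/(1 − c(1−t) + m) = 1/(1 − 0.69×0.7 + 0.44) = 1/0.957 ≈ 1.045.
The tax multiplier is −c × k ≈ −0.721, so ΔY = k × (−c·ΔT) = (−$86.94 billion) / 0.957 ≈ −$91 billion.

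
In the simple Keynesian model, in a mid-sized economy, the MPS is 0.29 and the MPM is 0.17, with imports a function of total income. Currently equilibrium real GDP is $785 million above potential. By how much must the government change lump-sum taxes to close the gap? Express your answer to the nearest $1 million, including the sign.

MPC = 1 − MPS = 1 − 0.29 = 0.71.
Spending multiplier = 1/(1 − c + m) = 1/(1 − 0.71 + 0.17) = 1/0.46 ≈ 2.174.
Tax multiplier = −c·k = −0.71/0.46 ≈ −1.543. Need ΔY = −$785 million, so ΔT = ΔY/(−c·k) = −(−$785 million) × 0.46 / 0.71 ≈ +$509 million.
The government should raise lump-sum taxes by $509 million.

+$509 million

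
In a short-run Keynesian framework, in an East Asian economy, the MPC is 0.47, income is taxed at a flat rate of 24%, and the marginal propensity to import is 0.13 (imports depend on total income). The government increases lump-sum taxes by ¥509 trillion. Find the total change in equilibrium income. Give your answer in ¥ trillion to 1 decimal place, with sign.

−¥309.6 trillion

A lump-sum tax change of +¥509 trillion shifts disposable income by −¥509 trillion; first-round consumption changes by −c × ΔT = −0.47 × (+¥509 trillion) = −¥239.23 trillion.
Expenditure multiplier = 1/(1 − c(1−t) + m) = 1/(1 − 0.47×0.76 + 0.13) = 1/0.7728 ≈ 1.294.
The tax multiplier is −c × k ≈ −0.608, so ΔY = k × (−c·ΔT) = (−¥239.23 trillion) / 0.7728 ≈ −¥309.6 trillion.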